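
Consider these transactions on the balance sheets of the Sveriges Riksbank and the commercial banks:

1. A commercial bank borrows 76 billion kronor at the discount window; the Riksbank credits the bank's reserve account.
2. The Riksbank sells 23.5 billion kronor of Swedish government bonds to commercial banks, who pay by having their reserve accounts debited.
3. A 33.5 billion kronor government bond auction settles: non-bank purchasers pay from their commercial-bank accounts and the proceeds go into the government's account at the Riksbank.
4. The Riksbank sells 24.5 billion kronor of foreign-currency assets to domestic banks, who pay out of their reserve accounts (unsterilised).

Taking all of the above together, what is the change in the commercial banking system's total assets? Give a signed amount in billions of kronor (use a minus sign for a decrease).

+42.5 billion

Discount-window loan 76 billion kronor: bank balance sheets expand → +76B.
OMO sale (to banks) 23.5 billion kronor: just an asset swap on bank balance sheets → 0.
Government account inflow 33.5 billion kronor: bank balance sheets shrink → −33.5B.
FX sale 24.5 billion kronor: just an asset swap on bank balance sheets → 0.
Net: 76 + 0 − 33.5 + 0 = +42.5 billion.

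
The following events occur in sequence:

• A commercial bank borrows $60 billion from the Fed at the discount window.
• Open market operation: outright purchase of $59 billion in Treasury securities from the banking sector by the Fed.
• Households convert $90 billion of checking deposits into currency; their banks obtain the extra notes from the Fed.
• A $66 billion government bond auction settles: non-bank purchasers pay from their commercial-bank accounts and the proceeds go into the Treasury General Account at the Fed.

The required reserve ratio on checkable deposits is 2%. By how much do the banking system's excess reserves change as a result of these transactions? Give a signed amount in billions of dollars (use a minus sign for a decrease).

-$33.88 billion

Discount-window loan $60 billion: reserves +$60B, deposits 0.
OMO purchase (from banks) $59 billion: reserves +$59B, deposits 0.
Currency withdrawal $90 billion: reserves −$90B, deposits −$90B.
Government account inflow $66 billion: reserves −$66B, deposits −$66B.
Totals: Δreserves = −$37B, Δdeposits = −$156B.
Δrequired reserves = 2% × −$156B = −$3.12B.
Δexcess reserves = Δreserves − Δrequired = −$37B − (−$3.12B) = -$33.88 billion.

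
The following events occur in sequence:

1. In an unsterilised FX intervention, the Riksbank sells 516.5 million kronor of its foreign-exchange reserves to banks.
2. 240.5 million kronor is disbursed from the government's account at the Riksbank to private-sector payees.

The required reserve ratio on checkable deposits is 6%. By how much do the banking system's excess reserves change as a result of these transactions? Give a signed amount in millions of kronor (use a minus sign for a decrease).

-290.43 million

FX sale 516.5 million kronor: reserves −516.5M, deposits 0.
Government spending 240.5 million kronor: reserves +240.5M, deposits +240.5M.
Totals: Δreserves = −276M, Δdeposits = +240.5M.
Δrequired reserves = 6% × +240.5M = +14.43M.
Δexcess reserves = Δreserves − Δrequired = −276M − (+14.43M) = -290.43 million.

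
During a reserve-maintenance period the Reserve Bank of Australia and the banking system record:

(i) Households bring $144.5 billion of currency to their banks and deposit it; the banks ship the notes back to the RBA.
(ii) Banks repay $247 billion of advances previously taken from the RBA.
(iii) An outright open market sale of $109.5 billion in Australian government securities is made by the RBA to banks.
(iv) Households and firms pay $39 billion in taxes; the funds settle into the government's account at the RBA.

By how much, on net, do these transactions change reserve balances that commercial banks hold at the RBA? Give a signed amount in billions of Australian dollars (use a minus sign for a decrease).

-$251 billion

RBA balance sheet:
  Assets:      Securities −$109.5B, Loans to banks −$247B
  Liabilities: Bank reserves −$251B, Currency in circulation −$144.5B, Government deposits +$39B
Commercial banking system:
  Assets:      Reserves at CB −$251B, Securities +$109.5B
  Liabilities: Checkable deposits +$105.5B, Borrowings from CB −$247B
So the change in reserve balances that commercial banks hold at the RBA is -$251 billion.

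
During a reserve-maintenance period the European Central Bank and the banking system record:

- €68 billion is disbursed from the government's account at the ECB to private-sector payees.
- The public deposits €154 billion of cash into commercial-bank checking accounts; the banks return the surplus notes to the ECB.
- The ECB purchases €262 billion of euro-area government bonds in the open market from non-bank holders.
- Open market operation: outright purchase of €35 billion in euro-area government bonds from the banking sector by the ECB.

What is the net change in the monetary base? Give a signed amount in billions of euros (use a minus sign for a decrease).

Government spending €68 billion: a non-base liability converts back to reserves → +€68B.
Currency deposit €154 billion: just a shift between currency and reserves — both are base money → 0.
Asset purchase (from non-banks) €262 billion: ECB balance sheet expands → +€262B.
OMO purchase (from banks) €35 billion: ECB balance sheet expands → +€35B.
Net: 68 + 0 + 262 + 35 = +€365 billion.

+€365 billion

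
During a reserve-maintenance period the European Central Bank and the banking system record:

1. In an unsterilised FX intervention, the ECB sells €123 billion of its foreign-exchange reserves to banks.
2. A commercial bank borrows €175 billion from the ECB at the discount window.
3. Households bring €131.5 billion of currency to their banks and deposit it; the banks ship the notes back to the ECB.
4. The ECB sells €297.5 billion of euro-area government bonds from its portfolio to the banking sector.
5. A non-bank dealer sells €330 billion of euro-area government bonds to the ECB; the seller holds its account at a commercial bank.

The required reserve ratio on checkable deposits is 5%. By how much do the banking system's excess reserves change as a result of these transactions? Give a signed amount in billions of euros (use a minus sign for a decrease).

+€192.925 billion

FX sale €123 billion: reserves −€123B, deposits 0.
Discount-window loan €175 billion: reserves +€175B, deposits 0.
Currency deposit €131.5 billion: reserves +€131.5B, deposits +€131.5B.
OMO sale (to banks) €297.5 billion: reserves −€297.5B, deposits 0.
Asset purchase (from non-banks) €330 billion: reserves +€330B, deposits +€330B.
Totals: Δreserves = +€216B, Δdeposits = +€461.5B.
Δrequired reserves = 5% × +€461.5B = +€23.075B.
Δexcess reserves = Δreserves − Δrequired = +€216B − (+€23.075B) = +€192.925 billion.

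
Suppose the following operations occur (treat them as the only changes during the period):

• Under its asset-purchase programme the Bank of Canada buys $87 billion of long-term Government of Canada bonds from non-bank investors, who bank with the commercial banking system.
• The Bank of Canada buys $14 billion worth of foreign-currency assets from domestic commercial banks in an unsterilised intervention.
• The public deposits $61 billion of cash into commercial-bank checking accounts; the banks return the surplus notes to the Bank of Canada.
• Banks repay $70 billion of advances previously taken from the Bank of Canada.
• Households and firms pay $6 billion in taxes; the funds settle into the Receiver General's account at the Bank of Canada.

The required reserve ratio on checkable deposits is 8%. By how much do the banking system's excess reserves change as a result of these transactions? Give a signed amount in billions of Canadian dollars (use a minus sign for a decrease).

+$74.64 billion

Asset purchase (from non-banks) $87 billion: reserves +$87B, deposits +$87B.
FX purchase $14 billion: reserves +$14B, deposits 0.
Currency deposit $61 billion: reserves +$61B, deposits +$61B.
Discount-window repayment $70 billion: reserves −$70B, deposits 0.
Government account inflow $6 billion: reserves −$6B, deposits −$6B.
Totals: Δreserves = +$86B, Δdeposits = +$142B.
Δrequired reserves = 8% × +$142B = +$11.36B.
Δexcess reserves = Δreserves − Δrequired = +$86B − (+$11.36B) = +$74.64 billion.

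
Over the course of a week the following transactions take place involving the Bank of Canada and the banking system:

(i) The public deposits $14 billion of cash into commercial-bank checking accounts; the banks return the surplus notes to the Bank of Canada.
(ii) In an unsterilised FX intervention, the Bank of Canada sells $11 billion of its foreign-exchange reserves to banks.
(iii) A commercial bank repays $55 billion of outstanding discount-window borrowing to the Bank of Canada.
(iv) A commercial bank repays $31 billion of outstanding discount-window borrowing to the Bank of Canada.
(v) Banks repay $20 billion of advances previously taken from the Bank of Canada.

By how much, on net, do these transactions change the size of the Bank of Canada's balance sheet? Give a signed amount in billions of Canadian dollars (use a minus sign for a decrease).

-$117 billion

Currency deposit $14 billion: only the composition of liabilities changes → 0.
FX sale $11 billion: a Bank of Canada asset is shed → −$11B.
Discount-window repayment $55 billion: a Bank of Canada asset is shed → −$55B.
Discount-window repayment $31 billion: a Bank of Canada asset is shed → −$31B.
Discount-window repayment $20 billion: a Bank of Canada asset is shed → −$20B.
Net: 0 − 11 − 55 − 31 − 20 = -$117 billion.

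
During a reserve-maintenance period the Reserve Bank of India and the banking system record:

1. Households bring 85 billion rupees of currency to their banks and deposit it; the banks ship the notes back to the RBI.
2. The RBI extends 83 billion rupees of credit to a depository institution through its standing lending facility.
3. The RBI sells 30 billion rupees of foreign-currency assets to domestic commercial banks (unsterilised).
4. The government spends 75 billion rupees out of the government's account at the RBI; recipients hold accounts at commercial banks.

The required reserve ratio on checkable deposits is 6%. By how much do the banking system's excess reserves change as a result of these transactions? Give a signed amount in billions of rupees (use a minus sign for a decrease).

+203.4 billion

Currency deposit 85 billion rupees: reserves +85B, deposits +85B.
Discount-window loan 83 billion rupees: reserves +83B, deposits 0.
FX sale 30 billion rupees: reserves −30B, deposits 0.
Government spending 75 billion rupees: reserves +75B, deposits +75B.
Totals: Δreserves = +213B, Δdeposits = +160B.
Δrequired reserves = 6% × +160B = +9.6B.
Δexcess reserves = Δreserves − Δrequired = +213B − (+9.6B) = +203.4 billion.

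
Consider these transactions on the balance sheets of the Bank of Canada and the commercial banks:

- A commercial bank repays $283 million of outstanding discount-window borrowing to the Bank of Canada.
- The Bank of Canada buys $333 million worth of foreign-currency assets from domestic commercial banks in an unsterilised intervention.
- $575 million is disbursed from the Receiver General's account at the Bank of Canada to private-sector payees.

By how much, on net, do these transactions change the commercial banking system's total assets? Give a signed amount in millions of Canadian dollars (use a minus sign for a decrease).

+$292 million

Bank of Canada balance sheet:
  Assets:      Loans to banks −$283M, Foreign assets +$333M
  Liabilities: Bank reserves +$625M, Government deposits −$575M
Commercial banking system:
  Assets:      Reserves at CB +$625M, Foreign assets −$333M
  Liabilities: Checkable deposits +$575M, Borrowings from CB −$283M
Change in total bank assets = +$292 million.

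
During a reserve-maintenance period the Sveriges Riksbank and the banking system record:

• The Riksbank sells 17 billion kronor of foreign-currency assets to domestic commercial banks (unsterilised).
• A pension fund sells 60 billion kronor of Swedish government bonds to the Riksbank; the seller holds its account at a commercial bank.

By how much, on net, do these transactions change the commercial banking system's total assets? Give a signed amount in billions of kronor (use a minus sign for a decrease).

+60 billion

FX sale 17 billion kronor: just an asset swap on bank balance sheets → 0.
Asset purchase (from non-banks) 60 billion kronor: bank balance sheets expand → +60B.
Net: 0 + 60 = +60 billion.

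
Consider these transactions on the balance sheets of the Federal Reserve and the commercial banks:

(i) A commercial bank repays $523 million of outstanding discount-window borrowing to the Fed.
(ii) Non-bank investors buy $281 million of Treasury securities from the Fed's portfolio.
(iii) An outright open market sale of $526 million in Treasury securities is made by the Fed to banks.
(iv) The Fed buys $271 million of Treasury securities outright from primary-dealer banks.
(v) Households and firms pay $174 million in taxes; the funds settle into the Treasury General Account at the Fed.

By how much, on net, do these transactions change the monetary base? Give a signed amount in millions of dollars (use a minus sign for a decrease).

-$1233 million

Fed balance sheet:
  Assets:      Securities −$536M, Loans to banks −$523M
  Liabilities: Bank reserves −$1233M, Government deposits +$174M
Commercial banking system:
  Assets:      Reserves at CB −$1233M, Securities +$255M
  Liabilities: Checkable deposits −$455M, Borrowings from CB −$523M
Monetary base = currency + reserves: 0 + (−$1233M) = -$1233 million.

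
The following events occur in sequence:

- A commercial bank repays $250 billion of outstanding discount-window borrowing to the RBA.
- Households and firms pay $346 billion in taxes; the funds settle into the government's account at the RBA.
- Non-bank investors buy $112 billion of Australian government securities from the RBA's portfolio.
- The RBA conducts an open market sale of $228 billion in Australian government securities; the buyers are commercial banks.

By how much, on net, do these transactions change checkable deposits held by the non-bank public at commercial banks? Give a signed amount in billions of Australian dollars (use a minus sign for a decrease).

RBA balance sheet:
  Assets:      Securities −$340B, Loans to banks −$250B
  Liabilities: Bank reserves −$936B, Government deposits +$346B
Commercial banking system:
  Assets:      Reserves at CB −$936B, Securities +$228B
  Liabilities: Checkable deposits −$458B, Borrowings from CB −$250B
So the change in checkable deposits held by the non-bank public at commercial banks is -$458 billion.

-$458 billion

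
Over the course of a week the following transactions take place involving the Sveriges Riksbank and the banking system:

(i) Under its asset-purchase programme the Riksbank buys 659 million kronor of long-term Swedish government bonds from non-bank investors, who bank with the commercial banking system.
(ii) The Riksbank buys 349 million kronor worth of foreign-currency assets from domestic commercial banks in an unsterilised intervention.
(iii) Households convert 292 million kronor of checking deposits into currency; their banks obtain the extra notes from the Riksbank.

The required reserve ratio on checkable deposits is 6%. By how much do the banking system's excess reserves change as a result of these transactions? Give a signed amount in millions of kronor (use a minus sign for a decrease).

+693.98 million

Asset purchase (from non-banks) 659 million kronor: reserves +659M, deposits +659M.
FX purchase 349 million kronor: reserves +349M, deposits 0.
Currency withdrawal 292 million kronor: reserves −292M, deposits −292M.
Totals: Δreserves = +716M, Δdeposits = +367M.
Δrequired reserves = 6% × +367M = +22.02M.
Δexcess reserves = Δreserves − Δrequired = +716M − (+22.02M) = +693.98 million.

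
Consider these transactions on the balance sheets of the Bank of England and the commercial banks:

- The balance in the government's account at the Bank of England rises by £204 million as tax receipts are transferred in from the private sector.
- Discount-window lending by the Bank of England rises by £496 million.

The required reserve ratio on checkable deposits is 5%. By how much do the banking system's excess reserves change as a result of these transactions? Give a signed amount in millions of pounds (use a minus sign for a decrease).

Government account inflow £204 million: reserves −£204M, deposits −£204M.
Discount-window loan £496 million: reserves +£496M, deposits 0.
Totals: Δreserves = +£292M, Δdeposits = −£204M.
Δrequired reserves = 5% × −£204M = −£10.2M.
Δexcess reserves = Δreserves − Δrequired = +£292M − (−£10.2M) = +£302.2 million.

+£302.2 million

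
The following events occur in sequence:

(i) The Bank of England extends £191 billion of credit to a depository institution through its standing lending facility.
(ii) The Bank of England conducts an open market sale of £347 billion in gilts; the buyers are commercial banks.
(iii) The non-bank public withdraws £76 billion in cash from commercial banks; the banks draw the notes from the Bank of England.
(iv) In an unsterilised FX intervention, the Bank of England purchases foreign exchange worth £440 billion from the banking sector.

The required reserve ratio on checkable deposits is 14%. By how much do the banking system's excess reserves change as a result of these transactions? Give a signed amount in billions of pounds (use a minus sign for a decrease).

+£218.64 billion

Discount-window loan £191 billion: reserves +£191B, deposits 0.
OMO sale (to banks) £347 billion: reserves −£347B, deposits 0.
Currency withdrawal £76 billion: reserves −£76B, deposits −£76B.
FX purchase £440 billion: reserves +£440B, deposits 0.
Totals: Δreserves = +£208B, Δdeposits = −£76B.
Δrequired reserves = 14% × −£76B = −£10.64B.
Δexcess reserves = Δreserves − Δrequired = +£208B − (−£10.64B) = +£218.64 billion.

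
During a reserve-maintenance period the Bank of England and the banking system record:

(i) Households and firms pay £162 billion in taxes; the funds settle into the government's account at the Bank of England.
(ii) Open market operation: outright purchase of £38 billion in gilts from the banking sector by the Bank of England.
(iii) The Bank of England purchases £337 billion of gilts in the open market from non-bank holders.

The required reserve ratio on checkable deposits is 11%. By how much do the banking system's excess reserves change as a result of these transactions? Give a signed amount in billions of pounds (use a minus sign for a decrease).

+£193.75 billion

Government account inflow £162 billion: reserves −£162B, deposits −£162B.
OMO purchase (from banks) £38 billion: reserves +£38B, deposits 0.
Asset purchase (from non-banks) £337 billion: reserves +£337B, deposits +£337B.
Totals: Δreserves = +£213B, Δdeposits = +£175B.
Δrequired reserves = 11% × +£175B = +£19.25B.
Δexcess reserves = Δreserves − Δrequired = +£213B − (+£19.25B) = +£193.75 billion.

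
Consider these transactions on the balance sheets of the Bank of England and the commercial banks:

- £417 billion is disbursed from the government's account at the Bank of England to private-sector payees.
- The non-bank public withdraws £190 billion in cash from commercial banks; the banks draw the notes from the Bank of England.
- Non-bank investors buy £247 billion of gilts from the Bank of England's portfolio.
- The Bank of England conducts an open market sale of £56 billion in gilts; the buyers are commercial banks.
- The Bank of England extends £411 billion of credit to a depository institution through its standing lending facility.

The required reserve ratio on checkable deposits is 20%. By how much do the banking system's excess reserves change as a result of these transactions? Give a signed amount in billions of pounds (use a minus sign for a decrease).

+£339 billion

Government spending £417 billion: reserves +£417B, deposits +£417B.
Currency withdrawal £190 billion: reserves −£190B, deposits −£190B.
Asset sale (to non-banks) £247 billion: reserves −£247B, deposits −£247B.
OMO sale (to banks) £56 billion: reserves −£56B, deposits 0.
Discount-window loan £411 billion: reserves +£411B, deposits 0.
Totals: Δreserves = +£335B, Δdeposits = −£20B.
Δrequired reserves = 20% × −£20B = −£4B.
Δexcess reserves = Δreserves − Δrequired = +£335B − (−£4B) = +£339 billion.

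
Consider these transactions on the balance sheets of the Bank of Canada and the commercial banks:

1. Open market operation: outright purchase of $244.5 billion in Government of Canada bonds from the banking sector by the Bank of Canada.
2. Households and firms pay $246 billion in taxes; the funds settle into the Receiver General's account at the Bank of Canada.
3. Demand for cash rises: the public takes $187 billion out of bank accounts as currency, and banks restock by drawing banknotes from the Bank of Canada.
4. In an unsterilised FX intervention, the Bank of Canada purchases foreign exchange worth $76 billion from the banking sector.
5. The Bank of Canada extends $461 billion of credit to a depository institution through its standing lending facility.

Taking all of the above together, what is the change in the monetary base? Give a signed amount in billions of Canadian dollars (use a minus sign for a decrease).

Bank of Canada balance sheet:
  Assets:      Securities +$244.5B, Loans to banks +$461B, Foreign assets +$76B
  Liabilities: Bank reserves +$348.5B, Currency in circulation +$187B, Government deposits +$246B
Commercial banking system:
  Assets:      Reserves at CB +$348.5B, Securities −$244.5B, Foreign assets −$76B
  Liabilities: Checkable deposits −$433B, Borrowings from CB +$461B
Monetary base = currency + reserves: +$187B + (+$348.5B) = +$535.5 billion.

+$535.5 billion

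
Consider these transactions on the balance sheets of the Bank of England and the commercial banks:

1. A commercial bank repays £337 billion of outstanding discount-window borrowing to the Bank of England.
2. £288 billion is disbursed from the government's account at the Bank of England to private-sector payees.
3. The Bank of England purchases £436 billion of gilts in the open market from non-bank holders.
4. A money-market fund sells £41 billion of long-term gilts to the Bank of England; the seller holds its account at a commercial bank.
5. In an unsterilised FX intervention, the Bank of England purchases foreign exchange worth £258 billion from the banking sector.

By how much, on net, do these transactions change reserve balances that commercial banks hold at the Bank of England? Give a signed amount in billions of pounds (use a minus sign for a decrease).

+£686 billion

Bank of England balance sheet:
  Assets:      Securities +£477B, Loans to banks −£337B, Foreign assets +£258B
  Liabilities: Bank reserves +£686B, Government deposits −£288B
So the change in reserve balances that commercial banks hold at the Bank of England is +£686 billion.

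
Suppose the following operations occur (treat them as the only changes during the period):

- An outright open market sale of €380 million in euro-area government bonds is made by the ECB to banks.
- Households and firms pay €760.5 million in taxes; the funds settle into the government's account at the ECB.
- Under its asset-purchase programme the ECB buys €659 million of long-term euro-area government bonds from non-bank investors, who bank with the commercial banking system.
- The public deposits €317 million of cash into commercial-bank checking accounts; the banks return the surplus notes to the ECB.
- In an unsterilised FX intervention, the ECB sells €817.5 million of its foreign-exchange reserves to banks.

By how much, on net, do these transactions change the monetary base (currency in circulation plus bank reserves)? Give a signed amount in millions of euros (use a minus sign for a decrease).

OMO sale (to banks) €380 million: ECB balance sheet contracts → −€380M.
Government account inflow €760.5 million: reserves shift to a non-base liability → −€760.5M.
Asset purchase (from non-banks) €659 million: ECB balance sheet expands → +€659M.
Currency deposit €317 million: just a shift between currency and reserves — both are base money → 0.
FX sale €817.5 million: ECB balance sheet contracts → −€817.5M.
Net: −380 − 760.5 + 659 + 0 − 817.5 = -€1299 million.

-€1299 million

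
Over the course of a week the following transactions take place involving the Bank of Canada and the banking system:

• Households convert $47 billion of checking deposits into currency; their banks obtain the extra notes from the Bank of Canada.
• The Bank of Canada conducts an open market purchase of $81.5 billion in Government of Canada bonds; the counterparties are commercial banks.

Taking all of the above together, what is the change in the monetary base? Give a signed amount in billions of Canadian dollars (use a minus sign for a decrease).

+$81.5 billion

Bank of Canada balance sheet:
  Assets:      Securities +$81.5B
  Liabilities: Bank reserves +$34.5B, Currency in circulation +$47B
Monetary base = currency + reserves: +$47B + (+$34.5B) = +$81.5 billion.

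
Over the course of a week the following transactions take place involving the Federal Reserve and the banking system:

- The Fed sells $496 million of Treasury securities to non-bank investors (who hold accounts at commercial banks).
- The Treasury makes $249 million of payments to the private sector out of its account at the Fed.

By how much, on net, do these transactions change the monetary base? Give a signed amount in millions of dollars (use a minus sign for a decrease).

Asset sale (to non-banks) $496 million: Fed balance sheet contracts → −$496M.
Government spending $249 million: a non-base liability converts back to reserves → +$249M.
Net: −496 + 249 = -$247 million.

-$247 million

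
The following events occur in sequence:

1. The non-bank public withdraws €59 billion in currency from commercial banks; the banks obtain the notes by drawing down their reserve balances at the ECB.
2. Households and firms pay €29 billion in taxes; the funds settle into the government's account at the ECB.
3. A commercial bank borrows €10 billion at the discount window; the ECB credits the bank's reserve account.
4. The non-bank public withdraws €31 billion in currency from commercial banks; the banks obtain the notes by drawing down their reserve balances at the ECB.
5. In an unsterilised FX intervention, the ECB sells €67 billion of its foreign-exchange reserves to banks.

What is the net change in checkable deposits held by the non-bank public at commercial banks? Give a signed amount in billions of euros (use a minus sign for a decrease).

-€119 billion

Currency withdrawal €59 billion: non-bank counterparties' bank balances fall → −€59B.
Government account inflow €29 billion: non-bank counterparties' bank balances fall → −€29B.
Discount-window loan €10 billion: the counterparty is a bank, so public deposits are unchanged → 0.
Currency withdrawal €31 billion: non-bank counterparties' bank balances fall → −€31B.
FX sale €67 billion: the counterparty is a bank, so public deposits are unchanged → 0.
Net: −59 − 29 + 0 − 31 + 0 = -€119 billion.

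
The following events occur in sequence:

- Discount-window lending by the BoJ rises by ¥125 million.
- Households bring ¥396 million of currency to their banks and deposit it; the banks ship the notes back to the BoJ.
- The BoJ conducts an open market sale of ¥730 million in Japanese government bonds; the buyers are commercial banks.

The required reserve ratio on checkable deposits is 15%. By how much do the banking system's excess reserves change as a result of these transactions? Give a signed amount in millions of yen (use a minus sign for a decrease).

-¥268.4 million

Discount-window loan ¥125 million: reserves +¥125M, deposits 0.
Currency deposit ¥396 million: reserves +¥396M, deposits +¥396M.
OMO sale (to banks) ¥730 million: reserves −¥730M, deposits 0.
Totals: Δreserves = −¥209M, Δdeposits = +¥396M.
Δrequired reserves = 15% × +¥396M = +¥59.4M.
Δexcess reserves = Δreserves − Δrequired = −¥209M − (+¥59.4M) = -¥268.4 million.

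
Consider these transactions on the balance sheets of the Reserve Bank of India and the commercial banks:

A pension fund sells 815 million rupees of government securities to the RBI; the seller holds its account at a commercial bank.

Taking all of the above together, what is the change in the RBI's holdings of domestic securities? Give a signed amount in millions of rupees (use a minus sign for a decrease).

+815 million

Asset purchase (from non-banks) 815 million rupees: securities added to the RBI's portfolio → +815M.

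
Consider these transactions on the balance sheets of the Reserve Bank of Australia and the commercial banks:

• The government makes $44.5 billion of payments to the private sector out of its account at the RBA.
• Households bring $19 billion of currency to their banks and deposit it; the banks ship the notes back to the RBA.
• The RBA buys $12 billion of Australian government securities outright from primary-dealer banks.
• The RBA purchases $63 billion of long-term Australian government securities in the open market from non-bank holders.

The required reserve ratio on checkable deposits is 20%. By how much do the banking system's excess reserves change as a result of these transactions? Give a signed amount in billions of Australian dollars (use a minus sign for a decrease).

Government spending $44.5 billion: reserves +$44.5B, deposits +$44.5B.
Currency deposit $19 billion: reserves +$19B, deposits +$19B.
OMO purchase (from banks) $12 billion: reserves +$12B, deposits 0.
Asset purchase (from non-banks) $63 billion: reserves +$63B, deposits +$63B.
Totals: Δreserves = +$138.5B, Δdeposits = +$126.5B.
Δrequired reserves = 20% × +$126.5B = +$25.3B.
Δexcess reserves = Δreserves − Δrequired = +$138.5B − (+$25.3B) = +$113.2 billion.

+$113.2 billion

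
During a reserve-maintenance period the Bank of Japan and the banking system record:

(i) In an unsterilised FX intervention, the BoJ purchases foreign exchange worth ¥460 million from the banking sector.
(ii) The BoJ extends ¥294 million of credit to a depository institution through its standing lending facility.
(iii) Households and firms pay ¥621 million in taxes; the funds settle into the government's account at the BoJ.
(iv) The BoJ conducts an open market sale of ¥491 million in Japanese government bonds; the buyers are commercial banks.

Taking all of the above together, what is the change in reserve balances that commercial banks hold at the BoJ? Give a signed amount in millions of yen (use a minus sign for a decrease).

-¥358 million

BoJ balance sheet:
  Assets:      Securities −¥491M, Loans to banks +¥294M, Foreign assets +¥460M
  Liabilities: Bank reserves −¥358M, Government deposits +¥621M
Commercial banking system:
  Assets:      Reserves at CB −¥358M, Securities +¥491M, Foreign assets −¥460M
  Liabilities: Checkable deposits −¥621M, Borrowings from CB +¥294M
So the change in reserve balances that commercial banks hold at the BoJ is -¥358 million.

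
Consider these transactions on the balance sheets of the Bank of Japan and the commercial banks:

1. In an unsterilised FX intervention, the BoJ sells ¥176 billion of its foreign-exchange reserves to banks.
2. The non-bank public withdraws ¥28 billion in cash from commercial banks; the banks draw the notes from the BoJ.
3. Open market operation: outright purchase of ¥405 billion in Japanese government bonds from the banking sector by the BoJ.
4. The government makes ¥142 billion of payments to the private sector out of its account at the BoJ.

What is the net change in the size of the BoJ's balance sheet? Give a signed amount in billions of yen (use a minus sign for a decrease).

+¥229 billion

FX sale ¥176 billion: a BoJ asset is shed → −¥176B.
Currency withdrawal ¥28 billion: only the composition of liabilities changes → 0.
OMO purchase (from banks) ¥405 billion: a BoJ asset is acquired → +¥405B.
Government spending ¥142 billion: only the composition of liabilities changes → 0.
Net: −176 + 0 + 405 + 0 = +¥229 billion.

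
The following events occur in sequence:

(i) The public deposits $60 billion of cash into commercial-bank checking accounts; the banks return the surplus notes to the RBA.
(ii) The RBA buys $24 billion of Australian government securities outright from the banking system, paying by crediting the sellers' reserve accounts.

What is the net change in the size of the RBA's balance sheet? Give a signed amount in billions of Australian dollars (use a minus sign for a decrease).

+$24 billion

RBA balance sheet:
  Assets:      Securities +$24B
  Liabilities: Bank reserves +$84B, Currency in circulation −$60B
Commercial banking system:
  Assets:      Reserves at CB +$84B, Securities −$24B
  Liabilities: Checkable deposits +$60B
Change in total RBA assets = +$24 billion.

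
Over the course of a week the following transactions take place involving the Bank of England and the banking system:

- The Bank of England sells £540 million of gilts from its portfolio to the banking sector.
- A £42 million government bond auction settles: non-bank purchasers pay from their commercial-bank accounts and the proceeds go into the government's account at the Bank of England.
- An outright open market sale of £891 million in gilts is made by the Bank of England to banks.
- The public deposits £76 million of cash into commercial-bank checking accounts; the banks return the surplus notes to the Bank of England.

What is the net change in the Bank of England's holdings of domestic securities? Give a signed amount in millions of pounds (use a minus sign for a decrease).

Bank of England balance sheet:
  Assets:      Securities −£1431M
  Liabilities: Bank reserves −£1397M, Currency in circulation −£76M, Government deposits +£42M
Commercial banking system:
  Assets:      Reserves at CB −£1397M, Securities +£1431M
  Liabilities: Checkable deposits +£34M
So the change in the Bank of England's holdings of domestic securities is -£1431 million.

-£1431 million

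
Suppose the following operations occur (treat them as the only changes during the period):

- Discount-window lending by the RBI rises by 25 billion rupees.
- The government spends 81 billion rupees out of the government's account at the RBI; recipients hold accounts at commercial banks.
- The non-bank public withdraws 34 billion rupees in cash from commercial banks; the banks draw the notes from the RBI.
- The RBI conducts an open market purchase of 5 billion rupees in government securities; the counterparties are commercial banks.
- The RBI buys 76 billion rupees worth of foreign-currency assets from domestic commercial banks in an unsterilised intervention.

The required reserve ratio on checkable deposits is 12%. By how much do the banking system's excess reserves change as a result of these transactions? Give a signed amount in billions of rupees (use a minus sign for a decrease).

+147.36 billion

Discount-window loan 25 billion rupees: reserves +25B, deposits 0.
Government spending 81 billion rupees: reserves +81B, deposits +81B.
Currency withdrawal 34 billion rupees: reserves −34B, deposits −34B.
OMO purchase (from banks) 5 billion rupees: reserves +5B, deposits 0.
FX purchase 76 billion rupees: reserves +76B, deposits 0.
Totals: Δreserves = +153B, Δdeposits = +47B.
Δrequired reserves = 12% × +47B = +5.64B.
Δexcess reserves = Δreserves − Δrequired = +153B − (+5.64B) = +147.36 billion.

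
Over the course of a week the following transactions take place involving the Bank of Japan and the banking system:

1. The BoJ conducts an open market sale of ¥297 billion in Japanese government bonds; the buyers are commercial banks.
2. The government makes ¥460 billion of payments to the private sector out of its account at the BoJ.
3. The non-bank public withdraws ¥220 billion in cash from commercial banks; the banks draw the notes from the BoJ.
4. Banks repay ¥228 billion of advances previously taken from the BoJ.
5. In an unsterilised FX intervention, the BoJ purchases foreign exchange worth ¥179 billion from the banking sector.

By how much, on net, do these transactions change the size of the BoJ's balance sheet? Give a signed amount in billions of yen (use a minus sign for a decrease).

OMO sale (to banks) ¥297 billion: a BoJ asset is shed → −¥297B.
Government spending ¥460 billion: only the composition of liabilities changes → 0.
Currency withdrawal ¥220 billion: only the composition of liabilities changes → 0.
Discount-window repayment ¥228 billion: a BoJ asset is shed → −¥228B.
FX purchase ¥179 billion: a BoJ asset is acquired → +¥179B.
Net: −297 + 0 + 0 − 228 + 179 = -¥346 billion.

-¥346 billion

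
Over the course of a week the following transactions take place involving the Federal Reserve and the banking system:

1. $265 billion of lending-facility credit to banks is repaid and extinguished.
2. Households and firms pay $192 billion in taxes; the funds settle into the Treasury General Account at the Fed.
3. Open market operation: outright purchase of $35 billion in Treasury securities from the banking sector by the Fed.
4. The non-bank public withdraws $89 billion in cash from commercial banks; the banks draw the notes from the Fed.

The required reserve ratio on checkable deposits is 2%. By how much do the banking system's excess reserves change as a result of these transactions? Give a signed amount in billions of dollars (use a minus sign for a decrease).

-$505.38 billion

Discount-window repayment $265 billion: reserves −$265B, deposits 0.
Government account inflow $192 billion: reserves −$192B, deposits −$192B.
OMO purchase (from banks) $35 billion: reserves +$35B, deposits 0.
Currency withdrawal $89 billion: reserves −$89B, deposits −$89B.
Totals: Δreserves = −$511B, Δdeposits = −$281B.
Δrequired reserves = 2% × −$281B = −$5.62B.
Δexcess reserves = Δreserves − Δrequired = −$511B − (−$5.62B) = -$505.38 billion.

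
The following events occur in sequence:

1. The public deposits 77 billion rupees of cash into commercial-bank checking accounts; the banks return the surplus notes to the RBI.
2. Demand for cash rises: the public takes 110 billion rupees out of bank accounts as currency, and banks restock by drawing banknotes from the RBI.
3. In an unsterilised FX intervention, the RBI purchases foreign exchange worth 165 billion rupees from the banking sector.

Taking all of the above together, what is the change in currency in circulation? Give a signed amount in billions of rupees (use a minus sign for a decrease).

+33 billion

RBI balance sheet:
  Assets:      Foreign assets +165B
  Liabilities: Bank reserves +132B, Currency in circulation +33B
So the change in currency in circulation is +33 billion.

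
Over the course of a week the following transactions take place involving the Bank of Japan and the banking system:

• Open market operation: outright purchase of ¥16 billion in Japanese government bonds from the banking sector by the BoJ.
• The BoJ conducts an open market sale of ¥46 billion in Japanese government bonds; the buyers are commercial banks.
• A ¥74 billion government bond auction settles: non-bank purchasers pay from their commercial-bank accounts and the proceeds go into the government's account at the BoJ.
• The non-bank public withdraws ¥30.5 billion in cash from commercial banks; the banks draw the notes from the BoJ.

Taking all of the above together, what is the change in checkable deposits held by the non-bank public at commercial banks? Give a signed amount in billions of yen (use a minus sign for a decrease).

-¥104.5 billion

OMO purchase (from banks) ¥16 billion: the counterparty is a bank, so public deposits are unchanged → 0.
OMO sale (to banks) ¥46 billion: the counterparty is a bank, so public deposits are unchanged → 0.
Government account inflow ¥74 billion: non-bank counterparties' bank balances fall → −¥74B.
Currency withdrawal ¥30.5 billion: non-bank counterparties' bank balances fall → −¥30.5B.
Net: 0 + 0 − 74 − 30.5 = -¥104.5 billion.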